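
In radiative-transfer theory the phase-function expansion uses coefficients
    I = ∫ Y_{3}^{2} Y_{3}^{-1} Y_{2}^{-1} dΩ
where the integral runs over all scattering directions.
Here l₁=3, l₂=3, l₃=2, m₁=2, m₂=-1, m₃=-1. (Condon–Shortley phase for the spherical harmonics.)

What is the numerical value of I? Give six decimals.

0.162868

Checks pass: Σm=0; 8 even; l₃=2∈[0,6].
(2·3+1)(2·3+1)(2·2+1) = 245
Δ: 4! 2! 2! / 9! → 1/3780
sum: t=1:−1/24 t=2:+1/4 t=3:−1/24 = 1/6
3j²(3 3 2; 0 0 0) = Δ·Π!·Σ² = 4/105  (sign +1)
sum: t=0:+1/48 t=1:−1/12 = -1/16
3j²(3 3 2; 2 -1 -1) = Δ·Π!·Σ² = 1/28  (sign +1)
combine: 4πI² = 245·4/105·1/28 = 1/3
take √, sign +1: I = 0.16286750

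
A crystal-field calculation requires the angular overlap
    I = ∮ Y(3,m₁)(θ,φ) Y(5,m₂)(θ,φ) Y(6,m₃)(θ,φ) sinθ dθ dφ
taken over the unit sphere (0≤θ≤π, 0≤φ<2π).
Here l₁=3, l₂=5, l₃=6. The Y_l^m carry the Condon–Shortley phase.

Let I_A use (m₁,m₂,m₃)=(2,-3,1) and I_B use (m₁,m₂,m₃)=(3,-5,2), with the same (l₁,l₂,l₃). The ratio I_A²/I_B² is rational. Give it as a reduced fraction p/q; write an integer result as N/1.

64/3

l's match ⇒ only the (l;m) 3-j factors differ between A and B.
A: triangle coeff Δ(3,5,6) = 1/675675; Σ_t [0,1]: t=0:+1/17280 t=1:−1/120960 = 1/20160; (3j)²=64/3003 [(3 5 6; 2 -3 1)], sign=-1
B: triangle coeff Δ(3,5,6) = 1/675675; Σ_t [0,0]: t=0:+1/1935360 = 1/1935360; (3j)²=1/1001 [(3 5 6; 3 -5 2)], sign=+1
I_A²/I_B² = (64/3003)/(1/1001) = 64/3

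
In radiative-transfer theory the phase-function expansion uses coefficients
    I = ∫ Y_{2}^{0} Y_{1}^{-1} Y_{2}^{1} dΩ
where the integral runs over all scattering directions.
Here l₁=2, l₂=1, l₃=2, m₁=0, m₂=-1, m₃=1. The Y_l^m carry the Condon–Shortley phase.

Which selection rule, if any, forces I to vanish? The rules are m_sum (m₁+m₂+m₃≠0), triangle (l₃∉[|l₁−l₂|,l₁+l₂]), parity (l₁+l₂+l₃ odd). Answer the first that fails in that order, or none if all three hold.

azimuthal sum: 0 − 1 + 1 = 0  ✓
1 ≤ 2 ≤ 3 (triangle on l)  ✓
L = 2 + 1 + 2 = 5 (odd)  ✗

parity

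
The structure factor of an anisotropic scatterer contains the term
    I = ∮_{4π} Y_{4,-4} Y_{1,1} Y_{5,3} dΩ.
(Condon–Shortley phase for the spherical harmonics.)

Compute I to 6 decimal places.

Checks pass: Σm=0; 10 even; l₃=5∈[3,5].
(2·4+1)(2·1+1)(2·5+1) = 297
Δ: 0! 8! 2! / 11! → 1/495
sum: t=0:+1/576 = 1/576
3j²(4 1 5; 0 0 0) = Δ·Π!·Σ² = 5/99  (sign -1)
sum: t=0:+1/80640 = 1/80640
3j²(4 1 5; -4 1 3) = Δ·Π!·Σ² = 1/495  (sign +1)
combine: 4πI² = 297·5/99·1/495 = 1/33
take √, sign -1: I = -0.04910640

-0.049106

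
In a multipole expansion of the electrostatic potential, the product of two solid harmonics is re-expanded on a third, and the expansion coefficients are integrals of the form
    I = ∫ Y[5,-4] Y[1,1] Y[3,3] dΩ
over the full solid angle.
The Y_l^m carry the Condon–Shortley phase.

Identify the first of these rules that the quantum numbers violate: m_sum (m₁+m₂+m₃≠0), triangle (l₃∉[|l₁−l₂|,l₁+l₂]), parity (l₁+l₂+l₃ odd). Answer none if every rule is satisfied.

triangle

azimuthal sum: -4 + 1 + 3 = 0  ✓
4 ≤ 3 ≤ 6 (triangle on l)  ✗
L = 5 + 1 + 3 = 9 (odd)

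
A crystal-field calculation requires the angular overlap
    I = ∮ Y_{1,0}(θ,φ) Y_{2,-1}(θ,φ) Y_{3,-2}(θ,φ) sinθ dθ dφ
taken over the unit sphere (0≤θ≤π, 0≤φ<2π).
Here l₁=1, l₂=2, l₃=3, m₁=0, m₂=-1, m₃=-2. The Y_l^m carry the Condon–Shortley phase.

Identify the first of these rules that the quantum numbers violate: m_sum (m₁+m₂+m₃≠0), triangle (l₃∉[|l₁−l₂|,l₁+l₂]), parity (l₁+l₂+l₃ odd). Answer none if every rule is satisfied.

m_sum

azimuthal sum: 0 − 1 − 2 = -3  ✗
1 ≤ 3 ≤ 3 (triangle on l)
L = 1 + 2 + 3 = 6 (even)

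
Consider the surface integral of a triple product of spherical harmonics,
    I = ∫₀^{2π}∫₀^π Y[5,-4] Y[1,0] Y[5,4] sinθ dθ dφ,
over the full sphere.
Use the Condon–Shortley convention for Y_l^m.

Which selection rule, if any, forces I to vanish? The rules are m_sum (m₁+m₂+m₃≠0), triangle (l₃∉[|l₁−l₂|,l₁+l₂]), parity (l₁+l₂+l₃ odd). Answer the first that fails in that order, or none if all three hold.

azimuthal sum: -4 + 0 + 4 = 0  ✓
4 ≤ 5 ≤ 6 (triangle on l)  ✓
L = 5 + 1 + 5 = 11 (odd)  ✗

parity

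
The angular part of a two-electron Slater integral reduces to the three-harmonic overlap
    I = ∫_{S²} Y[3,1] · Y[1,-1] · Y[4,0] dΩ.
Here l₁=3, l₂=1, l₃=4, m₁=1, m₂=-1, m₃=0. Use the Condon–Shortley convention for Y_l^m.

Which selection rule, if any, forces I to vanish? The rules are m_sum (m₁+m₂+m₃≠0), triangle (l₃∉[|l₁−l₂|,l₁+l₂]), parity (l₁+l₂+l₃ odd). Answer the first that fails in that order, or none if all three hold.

none

Σmᵢ = 0  ✓
l₃∈[|l₁−l₂|,l₁+l₂]=[2,4], have l₃=4  ✓
Σlᵢ = 8 ⇒ even  ✓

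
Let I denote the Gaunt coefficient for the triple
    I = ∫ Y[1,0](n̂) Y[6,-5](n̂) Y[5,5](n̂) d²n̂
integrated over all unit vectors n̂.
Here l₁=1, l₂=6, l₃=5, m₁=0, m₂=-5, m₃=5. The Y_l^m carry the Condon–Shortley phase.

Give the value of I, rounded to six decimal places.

-0.135514

Checks pass: Σm=0; 12 even; l₃=5∈[5,7].
(2·1+1)(2·6+1)(2·5+1) = 429
Δ: 2! 0! 10! / 13! → 1/858
sum: t=1:−1/14400 = -1/14400
3j²(1 6 5; 0 0 0) = Δ·Π!·Σ² = 6/143  (sign +1)
sum: t=1:−1/3628800 = -1/3628800
3j²(1 6 5; 0 -5 5) = Δ·Π!·Σ² = 1/78  (sign -1)
combine: 4πI² = 429·6/143·1/78 = 3/13
take √, sign -1: I = -0.13551395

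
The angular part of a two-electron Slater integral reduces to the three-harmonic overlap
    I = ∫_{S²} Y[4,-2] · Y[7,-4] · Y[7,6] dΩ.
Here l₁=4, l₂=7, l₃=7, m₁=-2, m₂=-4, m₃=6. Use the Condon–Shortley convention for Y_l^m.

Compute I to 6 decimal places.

m-sum 0 ✓  L=18 even ✓  3≤7≤11 ✓
Π(2lᵢ+1) = 9×15×15 = 2025
triangle coeff Δ(4,7,7) = 1/58198140
Σ_t [0,4]: t=0:+1/17418240 t=1:−1/622080 t=2:+1/230400 t=3:−1/622080 t=4:+1/17418240 = 1/806400
(3j)²=2268/230945 [(4 7 7; 0 0 0)], sign=-1
Σ_t [2,3]: t=2:+1/34836480 t=3:−1/130636800 = 11/522547200
(3j)²=1331/81396 [(4 7 7; -2 -4 6)], sign=-1
⇒ 4πI² = 441045/1356277
I = (+1)√(441045/1356277/(4π)) = 0.16086528

0.160865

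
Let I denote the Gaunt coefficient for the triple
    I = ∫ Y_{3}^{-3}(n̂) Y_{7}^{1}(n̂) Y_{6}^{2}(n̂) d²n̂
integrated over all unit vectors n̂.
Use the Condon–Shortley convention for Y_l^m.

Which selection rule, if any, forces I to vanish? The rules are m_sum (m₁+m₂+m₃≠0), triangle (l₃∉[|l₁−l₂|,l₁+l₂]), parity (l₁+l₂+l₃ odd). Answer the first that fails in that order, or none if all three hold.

Σmᵢ = 0  ✓
l₃∈[|l₁−l₂|,l₁+l₂]=[4,10], have l₃=6  ✓
Σlᵢ = 16 ⇒ even  ✓

none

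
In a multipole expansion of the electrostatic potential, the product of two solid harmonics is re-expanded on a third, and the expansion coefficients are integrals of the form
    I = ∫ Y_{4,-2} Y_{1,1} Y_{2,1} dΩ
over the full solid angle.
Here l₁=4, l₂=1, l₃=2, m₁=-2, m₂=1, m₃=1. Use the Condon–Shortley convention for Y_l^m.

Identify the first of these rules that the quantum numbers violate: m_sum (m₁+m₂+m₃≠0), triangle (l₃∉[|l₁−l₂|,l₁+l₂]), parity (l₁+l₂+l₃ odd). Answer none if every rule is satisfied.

triangle

azimuthal sum: -2 + 1 + 1 = 0  ✓
3 ≤ 2 ≤ 5 (triangle on l)  ✗
L = 4 + 1 + 2 = 7 (odd)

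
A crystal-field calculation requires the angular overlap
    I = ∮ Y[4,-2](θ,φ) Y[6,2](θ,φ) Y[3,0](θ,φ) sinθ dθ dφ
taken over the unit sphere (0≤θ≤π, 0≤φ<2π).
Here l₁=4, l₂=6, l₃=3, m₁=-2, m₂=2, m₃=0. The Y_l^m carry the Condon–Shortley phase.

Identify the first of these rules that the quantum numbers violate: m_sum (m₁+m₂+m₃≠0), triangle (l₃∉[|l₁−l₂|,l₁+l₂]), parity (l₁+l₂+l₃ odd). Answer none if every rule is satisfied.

parity

azimuthal sum: -2 + 2 + 0 = 0  ✓
2 ≤ 3 ≤ 10 (triangle on l)  ✓
L = 4 + 6 + 3 = 13 (odd)  ✗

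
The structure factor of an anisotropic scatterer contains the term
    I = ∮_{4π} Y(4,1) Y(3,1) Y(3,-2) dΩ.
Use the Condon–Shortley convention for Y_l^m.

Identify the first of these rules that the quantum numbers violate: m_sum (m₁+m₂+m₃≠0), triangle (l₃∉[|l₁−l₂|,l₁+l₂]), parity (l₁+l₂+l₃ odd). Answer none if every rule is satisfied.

m₁+m₂+m₃ = 1 + 1 − 2 = 0  ✓
triangle: |4−3|=1 ≤ l₃=3 ≤ 4+3=7  ✓
parity: l₁+l₂+l₃ = 10 is even  ✓

none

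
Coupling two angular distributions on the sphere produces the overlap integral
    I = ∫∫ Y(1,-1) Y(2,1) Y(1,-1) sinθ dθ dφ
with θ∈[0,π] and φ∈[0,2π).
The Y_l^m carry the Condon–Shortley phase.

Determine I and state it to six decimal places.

Σmᵢ = -1 ≠ 0, so the φ-integral vanishes; I = 0

0.000000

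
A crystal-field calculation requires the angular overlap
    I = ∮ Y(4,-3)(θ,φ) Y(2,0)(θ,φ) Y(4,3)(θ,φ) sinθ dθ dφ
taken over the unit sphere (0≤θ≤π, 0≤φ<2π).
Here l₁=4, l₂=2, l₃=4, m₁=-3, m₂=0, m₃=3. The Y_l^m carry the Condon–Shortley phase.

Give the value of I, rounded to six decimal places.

0.057344

Rules hold: Σm=0, L=10 even, 2≤4≤6.
N = 9·5·9 = 405
Δ = 2!·6!·2!/11! = 1/13860
Racah Σ t=0..2: t=0:+1/192 t=1:−1/36 t=2:+1/192 = -5/288
⇒ 3j(4 2 4; 0 0 0)² = 20/693, sgn -1
Racah Σ t=1..2: t=1:−1/720 t=2:+1/480 = 1/1440
⇒ 3j(4 2 4; -3 0 3)² = 7/1980, sgn -1
4πI² = N·(3j₀)²·(3jₘ)² = 5/121
I = +1·√(0.0413223/4π) = 0.05734392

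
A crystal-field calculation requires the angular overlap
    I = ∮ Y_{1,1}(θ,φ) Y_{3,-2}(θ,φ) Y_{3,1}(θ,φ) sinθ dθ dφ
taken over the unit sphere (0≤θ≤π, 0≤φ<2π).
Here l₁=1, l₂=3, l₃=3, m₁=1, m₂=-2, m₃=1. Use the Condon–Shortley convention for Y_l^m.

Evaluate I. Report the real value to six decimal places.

l₁+l₂+l₃=7 is odd: 3j(l;000)=0 ⇒ I=0

0.000000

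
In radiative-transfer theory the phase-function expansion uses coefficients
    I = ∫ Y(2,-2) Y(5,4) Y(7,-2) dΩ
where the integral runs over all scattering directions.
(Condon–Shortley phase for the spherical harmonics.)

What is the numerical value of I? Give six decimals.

0.025340

Rules hold: Σm=0, L=14 even, 3≤7≤7.
N = 5·11·15 = 825
Δ = 0!·4!·10!/15! = 1/15015
Racah Σ t=0..0: t=0:+1/57600 = 1/57600
⇒ 3j(2 5 7; 0 0 0)² = 21/715, sgn -1
Racah Σ t=0..0: t=0:+1/8709120 = 1/8709120
⇒ 3j(2 5 7; -2 4 -2)² = 1/3003, sgn -1
4πI² = N·(3j₀)²·(3jₘ)² = 15/1859
I = +1·√(0.00806885/4π) = 0.02533967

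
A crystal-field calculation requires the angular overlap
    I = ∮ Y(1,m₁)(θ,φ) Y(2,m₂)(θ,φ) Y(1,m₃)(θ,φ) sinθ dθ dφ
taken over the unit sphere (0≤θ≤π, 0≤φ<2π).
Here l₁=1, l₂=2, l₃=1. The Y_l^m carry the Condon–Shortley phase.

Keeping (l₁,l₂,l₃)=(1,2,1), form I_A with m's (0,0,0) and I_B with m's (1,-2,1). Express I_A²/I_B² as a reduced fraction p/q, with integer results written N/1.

l's match ⇒ only the (l;m) 3-j factors differ between A and B.
A: triangle coeff Δ(1,2,1) = 1/30; Σ_t [1,1]: t=1:−1/1 = -1/1; (3j)²=2/15 [(1 2 1; 0 0 0)], sign=+1
B: triangle coeff Δ(1,2,1) = 1/30; Σ_t [0,0]: t=0:+1/4 = 1/4; (3j)²=1/5 [(1 2 1; 1 -2 1)], sign=+1
I_A²/I_B² = (2/15)/(1/5) = 2/3

2/3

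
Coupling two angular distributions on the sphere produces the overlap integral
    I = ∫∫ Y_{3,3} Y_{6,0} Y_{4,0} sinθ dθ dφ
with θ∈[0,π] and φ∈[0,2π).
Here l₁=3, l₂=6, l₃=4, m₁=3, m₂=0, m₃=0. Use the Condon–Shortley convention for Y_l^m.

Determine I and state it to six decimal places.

0.000000

Σmᵢ = 3 ≠ 0, so the φ-integral vanishes; I = 0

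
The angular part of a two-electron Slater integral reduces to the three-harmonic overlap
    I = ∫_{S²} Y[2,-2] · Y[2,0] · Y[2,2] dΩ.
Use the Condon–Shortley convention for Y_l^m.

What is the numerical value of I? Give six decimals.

-0.180224

Checks pass: Σm=0; 6 even; l₃=2∈[0,4].
(2·2+1)(2·2+1)(2·2+1) = 125
Δ: 2! 2! 2! / 7! → 1/630
sum: t=0:+1/8 t=1:−1/1 t=2:+1/8 = -3/4
3j²(2 2 2; 0 0 0) = Δ·Π!·Σ² = 2/35  (sign -1)
sum: t=2:+1/8 = 1/8
3j²(2 2 2; -2 0 2) = Δ·Π!·Σ² = 2/35  (sign +1)
combine: 4πI² = 125·2/35·2/35 = 20/49
take √, sign -1: I = -0.18022375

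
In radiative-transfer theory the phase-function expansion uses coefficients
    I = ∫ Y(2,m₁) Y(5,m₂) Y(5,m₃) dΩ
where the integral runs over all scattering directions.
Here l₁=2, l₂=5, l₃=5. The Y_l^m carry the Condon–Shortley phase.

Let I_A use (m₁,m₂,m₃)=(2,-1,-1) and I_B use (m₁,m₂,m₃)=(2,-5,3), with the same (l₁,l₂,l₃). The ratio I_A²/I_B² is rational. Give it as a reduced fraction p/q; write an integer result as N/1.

5/1

Same 2,5,5: normalisation and zero-m 3j drop out of the ratio.
A: Δ: 2! 2! 8! / 13! → 1/38610; sum: t=0:+1/2304 = 1/2304; 3j²(2 5 5; 2 -1 -1) = Δ·Π!·Σ² = 5/143  (sign +1)
B: Δ: 2! 2! 8! / 13! → 1/38610; sum: t=0:+1/161280 = 1/161280; 3j²(2 5 5; 2 -5 3) = Δ·Π!·Σ² = 1/143  (sign +1)
I_A²/I_B² = (5/143)/(1/143) = 5/1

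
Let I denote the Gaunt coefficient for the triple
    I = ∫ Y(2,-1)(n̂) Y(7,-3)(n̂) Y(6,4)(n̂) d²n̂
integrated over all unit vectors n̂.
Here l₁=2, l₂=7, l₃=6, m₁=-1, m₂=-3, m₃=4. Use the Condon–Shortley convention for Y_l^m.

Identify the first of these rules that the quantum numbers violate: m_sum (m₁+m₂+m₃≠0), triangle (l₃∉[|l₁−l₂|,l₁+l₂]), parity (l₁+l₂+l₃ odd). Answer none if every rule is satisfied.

m₁+m₂+m₃ = -1 − 3 + 4 = 0  ✓
triangle: |2−7|=5 ≤ l₃=6 ≤ 2+7=9  ✓
parity: l₁+l₂+l₃ = 15 is odd  ✗

parity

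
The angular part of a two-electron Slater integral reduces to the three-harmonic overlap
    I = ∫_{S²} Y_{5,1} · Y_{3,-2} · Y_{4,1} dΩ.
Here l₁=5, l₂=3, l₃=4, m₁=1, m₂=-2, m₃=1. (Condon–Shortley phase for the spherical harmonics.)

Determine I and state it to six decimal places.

Rules hold: Σm=0, L=12 even, 2≤4≤8.
N = 11·7·9 = 693
Δ = 4!·6!·2!/13! = 1/180180
Racah Σ t=1..3: t=1:−1/576 t=2:+1/144 t=3:−1/576 = 1/288
⇒ 3j(5 3 4; 0 0 0)² = 20/1001, sgn +1
Racah Σ t=0..1: t=0:+1/1152 t=1:−1/432 = -5/3456
⇒ 3j(5 3 4; 1 -2 1)² = 625/36036, sgn +1
4πI² = N·(3j₀)²·(3jₘ)² = 3125/13013
I = +1·√(0.240144/4π) = 0.13823925

0.138239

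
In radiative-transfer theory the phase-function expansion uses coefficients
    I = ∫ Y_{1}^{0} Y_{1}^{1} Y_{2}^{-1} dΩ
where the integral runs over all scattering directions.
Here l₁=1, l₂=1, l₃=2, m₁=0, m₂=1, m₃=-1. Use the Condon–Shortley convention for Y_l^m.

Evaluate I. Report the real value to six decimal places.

m-sum 0 ✓  L=4 even ✓  0≤2≤2 ✓
Π(2lᵢ+1) = 3×3×5 = 45
triangle coeff Δ(1,1,2) = 1/30
Σ_t [0,0]: t=0:+1/1 = 1/1
(3j)²=2/15 [(1 1 2; 0 0 0)], sign=+1
Σ_t [0,0]: t=0:+1/2 = 1/2
(3j)²=1/10 [(1 1 2; 0 1 -1)], sign=-1
⇒ 4πI² = 3/5
I = (-1)√(3/5/(4π)) = -0.21850969

-0.218510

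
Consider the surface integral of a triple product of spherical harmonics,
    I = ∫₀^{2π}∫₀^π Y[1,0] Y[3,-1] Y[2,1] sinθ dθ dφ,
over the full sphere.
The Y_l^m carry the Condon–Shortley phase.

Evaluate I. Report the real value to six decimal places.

Rules hold: Σm=0, L=6 even, 2≤2≤4.
N = 3·7·5 = 105
Δ = 2!·0!·4!/7! = 1/105
Racah Σ t=1..1: t=1:−1/4 = -1/4
⇒ 3j(1 3 2; 0 0 0)² = 3/35, sgn -1
Racah Σ t=1..1: t=1:−1/6 = -1/6
⇒ 3j(1 3 2; 0 -1 1)² = 8/105, sgn +1
4πI² = N·(3j₀)²·(3jₘ)² = 24/35
I = -1·√(0.685714/4π) = -0.23359668

-0.233597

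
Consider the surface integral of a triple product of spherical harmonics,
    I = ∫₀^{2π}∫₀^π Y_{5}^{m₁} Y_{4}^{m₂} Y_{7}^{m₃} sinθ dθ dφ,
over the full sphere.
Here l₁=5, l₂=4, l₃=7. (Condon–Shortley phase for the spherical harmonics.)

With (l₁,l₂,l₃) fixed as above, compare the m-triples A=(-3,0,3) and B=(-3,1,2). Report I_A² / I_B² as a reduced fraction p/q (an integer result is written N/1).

Shared (l₁,l₂,l₃)=(5,4,7): N and (l;000)² cancel in I_A²/I_B².
A: Δ = 2!·8!·6!/17! = 1/6126120; Racah Σ t=0..2: t=0:+1/3870720 t=1:−1/181440 t=2:+1/138240 = 23/11612160; ⇒ 3j(5 4 7; -3 0 3)² = 529/204204, sgn +1
B: Δ = 2!·8!·6!/17! = 1/6126120; Racah Σ t=0..2: t=0:+1/9676800 t=1:−1/241920 t=2:+1/103680 = 163/29030400; ⇒ 3j(5 4 7; -3 1 2)² = 26569/2042040, sgn -1
I_A²/I_B² = (529/204204)/(26569/2042040) = 5290/26569

5290/26569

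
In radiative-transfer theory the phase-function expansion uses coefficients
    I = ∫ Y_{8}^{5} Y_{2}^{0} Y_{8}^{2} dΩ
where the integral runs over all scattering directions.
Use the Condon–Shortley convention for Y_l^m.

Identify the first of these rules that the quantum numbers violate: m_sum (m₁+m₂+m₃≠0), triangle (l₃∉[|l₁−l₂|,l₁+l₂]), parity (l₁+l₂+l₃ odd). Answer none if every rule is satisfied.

m_sum

m₁+m₂+m₃ = 5 + 0 + 2 = 7  ✗
triangle: |8−2|=6 ≤ l₃=8 ≤ 8+2=10
parity: l₁+l₂+l₃ = 18 is even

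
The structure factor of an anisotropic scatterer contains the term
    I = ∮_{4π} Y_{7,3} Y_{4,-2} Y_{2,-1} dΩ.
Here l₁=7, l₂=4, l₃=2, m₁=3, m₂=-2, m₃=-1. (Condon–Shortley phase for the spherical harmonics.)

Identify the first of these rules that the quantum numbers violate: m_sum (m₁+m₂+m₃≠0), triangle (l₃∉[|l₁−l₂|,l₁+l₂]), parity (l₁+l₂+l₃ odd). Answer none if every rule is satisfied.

triangle

azimuthal sum: 3 − 2 − 1 = 0  ✓
3 ≤ 2 ≤ 11 (triangle on l)  ✗
L = 7 + 4 + 2 = 13 (odd)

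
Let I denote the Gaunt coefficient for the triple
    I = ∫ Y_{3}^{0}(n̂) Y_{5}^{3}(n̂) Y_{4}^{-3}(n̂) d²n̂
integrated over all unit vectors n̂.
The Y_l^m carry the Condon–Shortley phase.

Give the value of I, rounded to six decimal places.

0.103862

Rules hold: Σm=0, L=12 even, 2≤4≤8.
N = 7·11·9 = 693
Δ = 4!·2!·6!/13! = 1/180180
Racah Σ t=1..3: t=1:−1/576 t=2:+1/144 t=3:−1/576 = 1/288
⇒ 3j(3 5 4; 0 0 0)² = 20/1001, sgn +1
Racah Σ t=2..3: t=2:+1/2880 t=3:−1/1440 = -1/2880
⇒ 3j(3 5 4; 0 3 -3)² = 7/715, sgn +1
4πI² = N·(3j₀)²·(3jₘ)² = 252/1859
I = +1·√(0.135557/4π) = 0.10386175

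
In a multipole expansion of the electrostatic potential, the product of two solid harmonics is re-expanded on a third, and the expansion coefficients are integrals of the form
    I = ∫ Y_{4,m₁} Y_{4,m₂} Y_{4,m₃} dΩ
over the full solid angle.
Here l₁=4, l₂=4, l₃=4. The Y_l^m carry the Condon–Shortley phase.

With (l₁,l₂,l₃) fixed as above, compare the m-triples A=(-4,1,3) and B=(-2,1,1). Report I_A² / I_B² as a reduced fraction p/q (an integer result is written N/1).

Same 4,4,4: normalisation and zero-m 3j drop out of the ratio.
A: Δ: 4! 4! 4! / 13! → 1/450450; sum: t=4:+1/3456 = 1/3456; 3j²(4 4 4; -4 1 3) = Δ·Π!·Σ² = 35/1287  (sign -1)
B: Δ: 4! 4! 4! / 13! → 1/450450; sum: t=2:+1/576 t=3:−1/144 t=4:+1/576 = -1/288; 3j²(4 4 4; -2 1 1) = Δ·Π!·Σ² = 20/1001  (sign +1)
I_A²/I_B² = (35/1287)/(20/1001) = 49/36

49/36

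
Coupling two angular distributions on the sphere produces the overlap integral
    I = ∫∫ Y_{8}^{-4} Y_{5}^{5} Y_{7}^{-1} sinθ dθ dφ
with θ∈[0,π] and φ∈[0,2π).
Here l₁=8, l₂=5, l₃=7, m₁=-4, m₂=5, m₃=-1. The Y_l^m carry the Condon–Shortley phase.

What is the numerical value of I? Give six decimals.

0.170302

m-sum 0 ✓  L=20 even ✓  3≤7≤13 ✓
Π(2lᵢ+1) = 17×11×15 = 2805
triangle coeff Δ(8,5,7) = 1/814773960
Σ_t [1,5]: t=1:−1/87091200 t=2:+1/4976640 t=3:−1/2073600 t=4:+1/4976640 t=5:−1/87091200 = -1/9676800
(3j)²=360/46189 [(8 5 7; 0 0 0)], sign=+1
Σ_t [6,6]: t=6:+1/298598400 = 1/298598400
(3j)²=70/4199 [(8 5 7; -4 5 -1)], sign=+1
⇒ 4πI² = 378000/1037153
I = (+1)√(378000/1037153/(4π)) = 0.17030192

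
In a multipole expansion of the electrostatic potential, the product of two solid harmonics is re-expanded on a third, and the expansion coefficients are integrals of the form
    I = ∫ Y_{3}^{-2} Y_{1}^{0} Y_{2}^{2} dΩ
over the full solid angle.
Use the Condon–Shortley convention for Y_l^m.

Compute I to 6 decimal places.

Checks pass: Σm=0; 6 even; l₃=2∈[2,4].
(2·3+1)(2·1+1)(2·2+1) = 105
Δ: 2! 4! 0! / 7! → 1/105
sum: t=1:−1/4 = -1/4
3j²(3 1 2; 0 0 0) = Δ·Π!·Σ² = 3/35  (sign -1)
sum: t=1:−1/24 = -1/24
3j²(3 1 2; -2 0 2) = Δ·Π!·Σ² = 1/21  (sign -1)
combine: 4πI² = 105·3/35·1/21 = 3/7
take √, sign +1: I = 0.18467439

0.184674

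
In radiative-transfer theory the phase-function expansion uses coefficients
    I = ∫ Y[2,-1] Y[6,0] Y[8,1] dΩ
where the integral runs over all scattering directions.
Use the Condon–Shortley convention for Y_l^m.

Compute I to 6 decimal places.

Checks pass: Σm=0; 16 even; l₃=8∈[4,8].
(2·2+1)(2·6+1)(2·8+1) = 1105
Δ: 0! 4! 12! / 17! → 1/30940
sum: t=0:+1/2073600 = 1/2073600
3j²(2 6 8; 0 0 0) = Δ·Π!·Σ² = 28/1105  (sign +1)
sum: t=0:+1/3110400 = 1/3110400
3j²(2 6 8; -1 0 1) = Δ·Π!·Σ² = 21/1105  (sign -1)
combine: 4πI² = 1105·28/1105·21/1105 = 588/1105
take √, sign -1: I = -0.20577973

-0.205780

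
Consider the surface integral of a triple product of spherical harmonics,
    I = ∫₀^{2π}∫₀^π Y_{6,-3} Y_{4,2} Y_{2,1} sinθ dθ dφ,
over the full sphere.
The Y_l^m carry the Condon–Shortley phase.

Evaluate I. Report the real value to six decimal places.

-0.252474

Checks pass: Σm=0; 12 even; l₃=2∈[2,10].
(2·6+1)(2·4+1)(2·2+1) = 585
Δ: 8! 4! 0! / 13! → 1/6435
sum: t=4:+1/2304 = 1/2304
3j²(6 4 2; 0 0 0) = Δ·Π!·Σ² = 5/143  (sign +1)
sum: t=6:+1/8640 = 1/8640
3j²(6 4 2; -3 2 1) = Δ·Π!·Σ² = 28/715  (sign -1)
combine: 4πI² = 585·5/143·28/715 = 1260/1573
take √, sign -1: I = -0.25247360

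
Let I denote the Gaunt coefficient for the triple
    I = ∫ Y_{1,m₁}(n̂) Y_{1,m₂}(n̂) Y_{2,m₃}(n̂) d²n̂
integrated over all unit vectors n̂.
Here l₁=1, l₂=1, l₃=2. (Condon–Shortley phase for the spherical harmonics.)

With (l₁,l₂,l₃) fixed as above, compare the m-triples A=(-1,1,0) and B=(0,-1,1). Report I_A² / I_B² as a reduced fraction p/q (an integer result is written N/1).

1/3

Shared (l₁,l₂,l₃)=(1,1,2): N and (l;000)² cancel in I_A²/I_B².
A: Δ = 0!·2!·2!/5! = 1/30; Racah Σ t=0..0: t=0:+1/4 = 1/4; ⇒ 3j(1 1 2; -1 1 0)² = 1/30, sgn +1
B: Δ = 0!·2!·2!/5! = 1/30; Racah Σ t=0..0: t=0:+1/2 = 1/2; ⇒ 3j(1 1 2; 0 -1 1)² = 1/10, sgn -1
I_A²/I_B² = (1/30)/(1/10) = 1/3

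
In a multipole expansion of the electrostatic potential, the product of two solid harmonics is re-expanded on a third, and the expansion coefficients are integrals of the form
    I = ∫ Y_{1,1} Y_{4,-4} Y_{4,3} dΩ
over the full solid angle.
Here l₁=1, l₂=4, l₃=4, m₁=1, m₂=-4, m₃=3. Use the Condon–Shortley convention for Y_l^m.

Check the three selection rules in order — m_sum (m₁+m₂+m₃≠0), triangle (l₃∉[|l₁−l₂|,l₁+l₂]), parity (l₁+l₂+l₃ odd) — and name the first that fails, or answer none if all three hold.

parity

Σmᵢ = 0  ✓
l₃∈[|l₁−l₂|,l₁+l₂]=[3,5], have l₃=4  ✓
Σlᵢ = 9 ⇒ odd  ✗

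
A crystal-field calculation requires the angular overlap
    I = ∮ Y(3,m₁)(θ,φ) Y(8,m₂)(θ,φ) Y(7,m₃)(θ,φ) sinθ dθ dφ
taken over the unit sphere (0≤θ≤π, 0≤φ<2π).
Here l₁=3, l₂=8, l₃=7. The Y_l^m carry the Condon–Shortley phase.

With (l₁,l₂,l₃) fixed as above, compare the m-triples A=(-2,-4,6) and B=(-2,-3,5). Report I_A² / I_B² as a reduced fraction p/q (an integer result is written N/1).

l's match ⇒ only the (l;m) 3-j factors differ between A and B.
A: triangle coeff Δ(3,8,7) = 1/5290740; Σ_t [3,4]: t=3:−1/479001600 t=4:+1/11496038400 = -23/11496038400; (3j)²=529/81396 [(3 8 7; -2 -4 6)], sign=+1
B: triangle coeff Δ(3,8,7) = 1/5290740; Σ_t [3,4]: t=3:−1/87091200 t=4:+1/958003200 = -1/95800320; (3j)²=1000/88179 [(3 8 7; -2 -3 5)], sign=-1
I_A²/I_B² = (529/81396)/(1000/88179) = 6877/12000

6877/12000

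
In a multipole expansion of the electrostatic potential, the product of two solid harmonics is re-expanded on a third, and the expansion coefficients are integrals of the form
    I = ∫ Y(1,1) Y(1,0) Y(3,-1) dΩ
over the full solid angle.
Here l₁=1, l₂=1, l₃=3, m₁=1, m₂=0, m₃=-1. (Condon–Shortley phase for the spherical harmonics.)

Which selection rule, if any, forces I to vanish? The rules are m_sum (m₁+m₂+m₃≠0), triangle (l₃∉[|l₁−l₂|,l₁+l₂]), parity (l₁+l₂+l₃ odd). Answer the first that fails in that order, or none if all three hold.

triangle

Σmᵢ = 0  ✓
l₃∈[|l₁−l₂|,l₁+l₂]=[0,2], have l₃=3  ✗
Σlᵢ = 5 ⇒ odd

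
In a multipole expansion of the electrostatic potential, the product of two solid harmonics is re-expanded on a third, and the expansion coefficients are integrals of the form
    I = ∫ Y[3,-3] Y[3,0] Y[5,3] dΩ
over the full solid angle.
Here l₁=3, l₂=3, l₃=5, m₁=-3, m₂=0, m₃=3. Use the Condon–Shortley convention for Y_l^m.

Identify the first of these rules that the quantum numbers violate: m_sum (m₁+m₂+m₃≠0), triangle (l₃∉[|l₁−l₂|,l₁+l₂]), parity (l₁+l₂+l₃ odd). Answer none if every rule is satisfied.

parity

azimuthal sum: -3 + 0 + 3 = 0  ✓
0 ≤ 5 ≤ 6 (triangle on l)  ✓
L = 3 + 3 + 5 = 11 (odd)  ✗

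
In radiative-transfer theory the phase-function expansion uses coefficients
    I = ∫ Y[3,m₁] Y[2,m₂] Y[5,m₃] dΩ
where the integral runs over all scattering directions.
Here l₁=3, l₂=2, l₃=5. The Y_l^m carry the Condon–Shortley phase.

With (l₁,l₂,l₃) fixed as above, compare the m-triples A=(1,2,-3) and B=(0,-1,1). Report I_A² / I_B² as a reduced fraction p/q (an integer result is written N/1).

7/8

l's match ⇒ only the (l;m) 3-j factors differ between A and B.
A: triangle coeff Δ(3,2,5) = 1/2310; Σ_t [0,0]: t=0:+1/1152 = 1/1152; (3j)²=1/33 [(3 2 5; 1 2 -3)], sign=+1
B: triangle coeff Δ(3,2,5) = 1/2310; Σ_t [0,0]: t=0:+1/216 = 1/216; (3j)²=8/231 [(3 2 5; 0 -1 1)], sign=+1
I_A²/I_B² = (1/33)/(8/231) = 7/8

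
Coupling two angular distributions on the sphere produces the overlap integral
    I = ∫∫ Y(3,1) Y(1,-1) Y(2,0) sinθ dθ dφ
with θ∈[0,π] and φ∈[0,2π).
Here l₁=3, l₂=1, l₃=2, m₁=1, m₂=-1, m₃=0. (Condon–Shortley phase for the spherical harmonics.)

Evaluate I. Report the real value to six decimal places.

Rules hold: Σm=0, L=6 even, 2≤2≤4.
N = 7·3·5 = 105
Δ = 2!·4!·0!/7! = 1/105
Racah Σ t=1..1: t=1:−1/4 = -1/4
⇒ 3j(3 1 2; 0 0 0)² = 3/35, sgn -1
Racah Σ t=0..0: t=0:+1/8 = 1/8
⇒ 3j(3 1 2; 1 -1 0)² = 2/35, sgn +1
4πI² = N·(3j₀)²·(3jₘ)² = 18/35
I = -1·√(0.514286/4π) = -0.20230066

-0.202301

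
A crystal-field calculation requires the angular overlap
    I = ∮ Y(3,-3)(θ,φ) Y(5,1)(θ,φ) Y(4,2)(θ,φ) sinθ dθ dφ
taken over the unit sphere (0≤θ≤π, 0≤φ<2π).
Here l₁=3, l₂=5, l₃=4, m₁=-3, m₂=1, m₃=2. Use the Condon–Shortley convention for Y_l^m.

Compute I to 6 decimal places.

0.143662

m-sum 0 ✓  L=12 even ✓  2≤4≤8 ✓
Π(2lᵢ+1) = 7×11×9 = 693
triangle coeff Δ(3,5,4) = 1/180180
Σ_t [1,3]: t=1:−1/576 t=2:+1/144 t=3:−1/576 = 1/288
(3j)²=20/1001 [(3 5 4; 0 0 0)], sign=+1
Σ_t [4,4]: t=4:+1/2304 = 1/2304
(3j)²=75/4004 [(3 5 4; -3 1 2)], sign=+1
⇒ 4πI² = 3375/13013
I = (+1)√(3375/13013/(4π)) = 0.14366244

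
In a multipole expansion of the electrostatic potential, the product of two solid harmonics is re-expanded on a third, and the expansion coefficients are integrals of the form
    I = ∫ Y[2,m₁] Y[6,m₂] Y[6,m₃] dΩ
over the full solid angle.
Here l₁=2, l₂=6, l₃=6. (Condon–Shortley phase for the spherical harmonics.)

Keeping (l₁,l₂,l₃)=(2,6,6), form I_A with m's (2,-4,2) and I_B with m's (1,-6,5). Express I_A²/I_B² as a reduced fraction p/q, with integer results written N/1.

90/121

Same 2,6,6: normalisation and zero-m 3j drop out of the ratio.
A: Δ: 2! 2! 10! / 15! → 1/90090; sum: t=0:+1/322560 = 1/322560; 3j²(2 6 6; 2 -4 2) = Δ·Π!·Σ² = 18/1001  (sign +1)
B: Δ: 2! 2! 10! / 15! → 1/90090; sum: t=0:+1/7257600 = 1/7257600; 3j²(2 6 6; 1 -6 5) = Δ·Π!·Σ² = 11/455  (sign -1)
I_A²/I_B² = (18/1001)/(11/455) = 90/121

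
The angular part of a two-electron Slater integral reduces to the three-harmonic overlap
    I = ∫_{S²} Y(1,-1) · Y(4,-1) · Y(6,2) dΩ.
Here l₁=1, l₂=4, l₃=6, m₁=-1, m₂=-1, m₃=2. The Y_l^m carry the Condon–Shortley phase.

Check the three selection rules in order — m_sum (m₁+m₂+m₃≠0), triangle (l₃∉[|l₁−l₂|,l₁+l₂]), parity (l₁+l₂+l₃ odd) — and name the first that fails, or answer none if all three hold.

Σmᵢ = 0  ✓
l₃∈[|l₁−l₂|,l₁+l₂]=[3,5], have l₃=6  ✗
Σlᵢ = 11 ⇒ odd

triangle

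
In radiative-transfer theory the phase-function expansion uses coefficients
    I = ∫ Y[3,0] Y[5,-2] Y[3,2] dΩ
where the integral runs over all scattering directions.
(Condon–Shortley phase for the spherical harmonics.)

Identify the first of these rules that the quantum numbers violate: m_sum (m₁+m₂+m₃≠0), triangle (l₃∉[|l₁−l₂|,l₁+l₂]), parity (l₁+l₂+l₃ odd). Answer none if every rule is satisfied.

azimuthal sum: 0 − 2 + 2 = 0  ✓
2 ≤ 3 ≤ 8 (triangle on l)  ✓
L = 3 + 5 + 3 = 11 (odd)  ✗

parity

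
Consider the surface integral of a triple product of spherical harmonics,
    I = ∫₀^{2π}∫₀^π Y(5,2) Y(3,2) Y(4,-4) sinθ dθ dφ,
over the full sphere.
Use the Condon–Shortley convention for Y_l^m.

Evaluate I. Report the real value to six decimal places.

Checks pass: Σm=0; 12 even; l₃=4∈[2,8].
(2·5+1)(2·3+1)(2·4+1) = 693
Δ: 4! 6! 2! / 13! → 1/180180
sum: t=1:−1/576 t=2:+1/144 t=3:−1/576 = 1/288
3j²(5 3 4; 0 0 0) = Δ·Π!·Σ² = 20/1001  (sign +1)
sum: t=3:−1/8640 = -1/8640
3j²(5 3 4; 2 2 -4) = Δ·Π!·Σ² = 14/1287  (sign -1)
combine: 4πI² = 693·20/1001·14/1287 = 280/1859
take √, sign -1: I = -0.10947990

-0.109480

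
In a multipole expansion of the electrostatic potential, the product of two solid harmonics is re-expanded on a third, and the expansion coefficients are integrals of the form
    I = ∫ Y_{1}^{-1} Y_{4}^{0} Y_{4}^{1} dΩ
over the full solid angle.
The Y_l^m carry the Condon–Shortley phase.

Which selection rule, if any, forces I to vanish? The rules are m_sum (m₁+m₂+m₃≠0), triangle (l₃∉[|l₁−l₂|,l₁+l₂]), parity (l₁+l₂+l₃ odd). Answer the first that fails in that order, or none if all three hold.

parity

m₁+m₂+m₃ = -1 + 0 + 1 = 0  ✓
triangle: |1−4|=3 ≤ l₃=4 ≤ 1+4=5  ✓
parity: l₁+l₂+l₃ = 9 is odd  ✗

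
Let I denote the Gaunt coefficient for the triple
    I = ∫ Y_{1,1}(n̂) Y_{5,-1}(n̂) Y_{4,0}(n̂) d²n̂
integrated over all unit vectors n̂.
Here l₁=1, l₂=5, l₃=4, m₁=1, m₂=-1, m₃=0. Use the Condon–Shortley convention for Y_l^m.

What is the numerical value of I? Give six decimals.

-0.190188

Rules hold: Σm=0, L=10 even, 4≤4≤6.
N = 3·11·9 = 297
Δ = 2!·0!·8!/11! = 1/495
Racah Σ t=1..1: t=1:−1/576 = -1/576
⇒ 3j(1 5 4; 0 0 0)² = 5/99, sgn -1
Racah Σ t=0..0: t=0:+1/1152 = 1/1152
⇒ 3j(1 5 4; 1 -1 0)² = 1/33, sgn +1
4πI² = N·(3j₀)²·(3jₘ)² = 5/11
I = -1·√(0.454545/4π) = -0.19018827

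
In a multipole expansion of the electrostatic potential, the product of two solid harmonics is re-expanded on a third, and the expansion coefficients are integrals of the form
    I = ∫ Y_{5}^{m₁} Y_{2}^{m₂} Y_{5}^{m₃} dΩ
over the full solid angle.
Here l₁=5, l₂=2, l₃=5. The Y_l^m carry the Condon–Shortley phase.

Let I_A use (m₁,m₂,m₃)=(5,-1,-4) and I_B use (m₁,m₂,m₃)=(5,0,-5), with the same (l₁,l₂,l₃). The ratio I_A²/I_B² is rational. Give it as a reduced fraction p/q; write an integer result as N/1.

3/5

Same 5,2,5: normalisation and zero-m 3j drop out of the ratio.
A: Δ: 2! 8! 2! / 13! → 1/38610; sum: t=0:+1/80640 = 1/80640; 3j²(5 2 5; 5 -1 -4) = Δ·Π!·Σ² = 9/286  (sign -1)
B: Δ: 2! 8! 2! / 13! → 1/38610; sum: t=0:+1/161280 = 1/161280; 3j²(5 2 5; 5 0 -5) = Δ·Π!·Σ² = 15/286  (sign +1)
I_A²/I_B² = (9/286)/(15/286) = 3/5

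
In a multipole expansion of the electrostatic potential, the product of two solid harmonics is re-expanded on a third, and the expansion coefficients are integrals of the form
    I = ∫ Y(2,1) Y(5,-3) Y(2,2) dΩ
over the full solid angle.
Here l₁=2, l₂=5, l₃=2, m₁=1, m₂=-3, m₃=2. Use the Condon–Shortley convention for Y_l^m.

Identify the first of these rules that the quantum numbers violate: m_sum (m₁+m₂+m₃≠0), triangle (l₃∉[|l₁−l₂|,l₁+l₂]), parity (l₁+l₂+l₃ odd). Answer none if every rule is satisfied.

azimuthal sum: 1 − 3 + 2 = 0  ✓
3 ≤ 2 ≤ 7 (triangle on l)  ✗
L = 2 + 5 + 2 = 9 (odd)

triangle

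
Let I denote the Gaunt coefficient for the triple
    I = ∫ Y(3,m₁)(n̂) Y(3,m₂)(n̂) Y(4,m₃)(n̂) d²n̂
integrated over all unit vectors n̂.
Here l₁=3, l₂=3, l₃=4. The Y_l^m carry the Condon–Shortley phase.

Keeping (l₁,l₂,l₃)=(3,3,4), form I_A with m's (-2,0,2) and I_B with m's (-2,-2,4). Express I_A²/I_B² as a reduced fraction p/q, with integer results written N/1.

l's match ⇒ only the (l;m) 3-j factors differ between A and B.
A: triangle coeff Δ(3,3,4) = 1/34650; Σ_t [1,2]: t=1:−1/96 t=2:+1/72 = 1/288; (3j)²=1/462 [(3 3 4; -2 0 2)], sign=+1
B: triangle coeff Δ(3,3,4) = 1/34650; Σ_t [1,1]: t=1:−1/576 = -1/576; (3j)²=5/99 [(3 3 4; -2 -2 4)], sign=-1
I_A²/I_B² = (1/462)/(5/99) = 3/70

3/70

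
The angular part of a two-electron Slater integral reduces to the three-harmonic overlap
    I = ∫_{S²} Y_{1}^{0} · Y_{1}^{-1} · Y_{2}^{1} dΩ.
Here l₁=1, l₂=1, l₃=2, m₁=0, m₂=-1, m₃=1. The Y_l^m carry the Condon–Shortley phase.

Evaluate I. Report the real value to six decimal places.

-0.218510

Checks pass: Σm=0; 4 even; l₃=2∈[0,2].
(2·1+1)(2·1+1)(2·2+1) = 45
Δ: 0! 2! 2! / 5! → 1/30
sum: t=0:+1/1 = 1/1
3j²(1 1 2; 0 0 0) = Δ·Π!·Σ² = 2/15  (sign +1)
sum: t=0:+1/2 = 1/2
3j²(1 1 2; 0 -1 1) = Δ·Π!·Σ² = 1/10  (sign -1)
combine: 4πI² = 45·2/15·1/10 = 3/5
take √, sign -1: I = -0.21850969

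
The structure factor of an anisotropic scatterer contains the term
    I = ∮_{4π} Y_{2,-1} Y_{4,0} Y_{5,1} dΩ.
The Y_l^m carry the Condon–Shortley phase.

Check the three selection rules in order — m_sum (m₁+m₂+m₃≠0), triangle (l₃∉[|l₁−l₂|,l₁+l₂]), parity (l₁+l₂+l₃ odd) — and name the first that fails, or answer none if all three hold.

parity

azimuthal sum: -1 + 0 + 1 = 0  ✓
2 ≤ 5 ≤ 6 (triangle on l)  ✓
L = 2 + 4 + 5 = 11 (odd)  ✗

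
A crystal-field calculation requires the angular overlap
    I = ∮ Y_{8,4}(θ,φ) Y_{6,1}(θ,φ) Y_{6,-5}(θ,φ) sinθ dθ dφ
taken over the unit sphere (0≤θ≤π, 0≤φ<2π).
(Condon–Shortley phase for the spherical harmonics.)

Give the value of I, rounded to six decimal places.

m-sum 0 ✓  L=20 even ✓  2≤6≤14 ✓
Π(2lᵢ+1) = 17×13×13 = 2873
triangle coeff Δ(8,6,6) = 1/1309458150
Σ_t [2,6]: t=2:+1/49766400 t=3:−1/3110400 t=4:+1/1327104 t=5:−1/3110400 t=6:+1/49766400 = 1/6635520
(3j)²=350/46189 [(8 6 6; 0 0 0)], sign=+1
Σ_t [3,4]: t=3:−1/87091200 t=4:+1/139345920 = -1/232243200
(3j)²=33/8398 [(8 6 6; 4 1 -5)], sign=+1
⇒ 4πI² = 525/6137
I = (+1)√(525/6137/(4π)) = 0.08250811

0.082508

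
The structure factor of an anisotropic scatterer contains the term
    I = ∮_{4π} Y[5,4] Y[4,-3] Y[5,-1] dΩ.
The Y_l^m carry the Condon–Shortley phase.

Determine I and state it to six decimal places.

Rules hold: Σm=0, L=14 even, 1≤5≤9.
N = 11·9·11 = 1089
Δ = 4!·6!·4!/15! = 1/3153150
Racah Σ t=0..4: t=0:+1/69120 t=1:−1/1728 t=2:+1/576 t=3:−1/1728 t=4:+1/69120 = 7/11520
⇒ 3j(5 4 5; 0 0 0)² = 2/143, sgn -1
Racah Σ t=0..1: t=0:+1/17280 t=1:−1/103680 = 1/20736
⇒ 3j(5 4 5; 4 -3 -1)² = 10/429, sgn +1
4πI² = N·(3j₀)²·(3jₘ)² = 60/169
I = -1·√(0.35503/4π) = -0.16808437

-0.168084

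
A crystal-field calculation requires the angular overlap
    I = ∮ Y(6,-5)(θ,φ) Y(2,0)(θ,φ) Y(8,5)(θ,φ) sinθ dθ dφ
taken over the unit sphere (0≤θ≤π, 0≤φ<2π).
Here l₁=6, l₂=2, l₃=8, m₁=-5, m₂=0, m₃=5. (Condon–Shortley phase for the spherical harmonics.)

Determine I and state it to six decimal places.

-0.129814

Checks pass: Σm=0; 16 even; l₃=8∈[4,8].
(2·6+1)(2·2+1)(2·8+1) = 1105
Δ: 0! 12! 4! / 17! → 1/30940
sum: t=0:+1/2073600 = 1/2073600
3j²(6 2 8; 0 0 0) = Δ·Π!·Σ² = 28/1105  (sign +1)
sum: t=0:+1/159667200 = 1/159667200
3j²(6 2 8; -5 0 5) = Δ·Π!·Σ² = 9/1190  (sign -1)
combine: 4πI² = 1105·28/1105·9/1190 = 18/85
take √, sign -1: I = -0.12981410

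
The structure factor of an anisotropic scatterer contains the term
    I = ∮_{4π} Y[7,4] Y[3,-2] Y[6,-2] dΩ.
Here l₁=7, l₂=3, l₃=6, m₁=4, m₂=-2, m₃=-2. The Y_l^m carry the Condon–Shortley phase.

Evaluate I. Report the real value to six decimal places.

m-sum 0 ✓  L=16 even ✓  4≤6≤10 ✓
Π(2lᵢ+1) = 15×7×13 = 1365
triangle coeff Δ(7,3,6) = 1/2042040
Σ_t [1,3]: t=1:−1/207360 t=2:+1/57600 t=3:−1/207360 = 1/129600
(3j)²=168/12155 [(7 3 6; 0 0 0)], sign=+1
Σ_t [0,1]: t=0:+1/725760 t=1:−1/967680 = 1/2903040
(3j)²=5/3094 [(7 3 6; 4 -2 -2)], sign=+1
⇒ 4πI² = 1260/41327
I = (+1)√(1260/41327/(4π)) = 0.04925648

0.049256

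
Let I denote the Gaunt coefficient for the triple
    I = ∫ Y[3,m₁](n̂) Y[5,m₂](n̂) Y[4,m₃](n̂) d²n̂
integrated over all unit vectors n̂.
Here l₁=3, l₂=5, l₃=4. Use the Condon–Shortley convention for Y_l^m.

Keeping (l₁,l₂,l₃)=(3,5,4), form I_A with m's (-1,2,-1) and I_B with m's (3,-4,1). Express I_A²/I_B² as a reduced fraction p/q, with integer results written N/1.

l's match ⇒ only the (l;m) 3-j factors differ between A and B.
A: triangle coeff Δ(3,5,4) = 1/180180; Σ_t [2,4]: t=2:+1/960 t=3:−1/288 t=4:+1/1728 = -1/540; (3j)²=128/6435 [(3 5 4; -1 2 -1)], sign=+1
B: triangle coeff Δ(3,5,4) = 1/180180; Σ_t [0,0]: t=0:+1/5760 = 1/5760; (3j)²=9/286 [(3 5 4; 3 -4 1)], sign=-1
I_A²/I_B² = (128/6435)/(9/286) = 256/405

256/405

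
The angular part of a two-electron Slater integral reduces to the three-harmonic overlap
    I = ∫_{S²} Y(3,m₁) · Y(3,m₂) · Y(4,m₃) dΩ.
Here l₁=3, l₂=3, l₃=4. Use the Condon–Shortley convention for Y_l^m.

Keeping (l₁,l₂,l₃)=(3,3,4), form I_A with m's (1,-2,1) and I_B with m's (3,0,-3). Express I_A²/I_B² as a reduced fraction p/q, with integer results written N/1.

32/63

Shared (l₁,l₂,l₃)=(3,3,4): N and (l;000)² cancel in I_A²/I_B².
A: Δ = 2!·4!·4!/11! = 1/34650; Racah Σ t=0..1: t=0:+1/48 t=1:−1/144 = 1/72; ⇒ 3j(3 3 4; 1 -2 1)² = 16/693, sgn -1
B: Δ = 2!·4!·4!/11! = 1/34650; Racah Σ t=0..0: t=0:+1/288 = 1/288; ⇒ 3j(3 3 4; 3 0 -3)² = 1/22, sgn -1
I_A²/I_B² = (16/693)/(1/22) = 32/63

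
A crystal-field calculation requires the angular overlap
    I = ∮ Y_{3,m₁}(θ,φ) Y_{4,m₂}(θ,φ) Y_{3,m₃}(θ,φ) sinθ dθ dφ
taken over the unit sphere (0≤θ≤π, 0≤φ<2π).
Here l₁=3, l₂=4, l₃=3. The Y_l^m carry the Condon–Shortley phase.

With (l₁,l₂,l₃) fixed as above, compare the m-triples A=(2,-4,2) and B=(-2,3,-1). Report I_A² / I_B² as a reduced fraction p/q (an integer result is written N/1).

5/1

Shared (l₁,l₂,l₃)=(3,4,3): N and (l;000)² cancel in I_A²/I_B².
A: Δ = 4!·2!·4!/11! = 1/34650; Racah Σ t=0..0: t=0:+1/576 = 1/576; ⇒ 3j(3 4 3; 2 -4 2)² = 5/99, sgn -1
B: Δ = 4!·2!·4!/11! = 1/34650; Racah Σ t=3..4: t=3:−1/288 t=4:+1/144 = 1/288; ⇒ 3j(3 4 3; -2 3 -1)² = 1/99, sgn +1
I_A²/I_B² = (5/99)/(1/99) = 5/1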